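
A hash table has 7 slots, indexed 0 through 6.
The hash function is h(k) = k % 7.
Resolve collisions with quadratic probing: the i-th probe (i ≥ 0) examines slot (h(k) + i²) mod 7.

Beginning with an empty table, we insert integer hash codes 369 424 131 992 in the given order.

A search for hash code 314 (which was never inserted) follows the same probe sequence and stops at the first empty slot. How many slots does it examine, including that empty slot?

369: h=5 => slot 5
424: h=4 => slot 4
131: h=5, probe 5,6 => slot 6
992: h=5, probe 5,6,2 => slot 2
Table: [—, —, 992, —, 424, 369, 131]
Lookup 314: h=6, probe 6,0 → slot 0 empty, not found.

2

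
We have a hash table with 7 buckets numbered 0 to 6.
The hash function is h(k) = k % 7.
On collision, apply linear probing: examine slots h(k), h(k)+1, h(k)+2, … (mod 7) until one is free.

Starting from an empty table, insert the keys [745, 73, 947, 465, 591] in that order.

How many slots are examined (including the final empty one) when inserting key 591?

745 hashes to 3; slot 3 is free → place at 3.
73 hashes to 3; 3 taken → place at 4.
947 hashes to 2; slot 2 is free → place at 2.
465 hashes to 3; 3,4 taken → place at 5.
591 hashes to 3; 3,4,5 taken → place at 6.
Table: [., ., 947, 745, 73, 465, 591]

4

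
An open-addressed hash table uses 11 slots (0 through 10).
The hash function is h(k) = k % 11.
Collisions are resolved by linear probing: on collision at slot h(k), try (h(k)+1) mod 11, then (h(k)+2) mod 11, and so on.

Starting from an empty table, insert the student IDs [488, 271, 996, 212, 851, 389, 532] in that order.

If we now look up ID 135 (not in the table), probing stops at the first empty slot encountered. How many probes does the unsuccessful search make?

Insert 488: h=4, slot 4 empty → index 4.
Insert 271: h=7, slot 7 empty → index 7.
Insert 996: h=6, slot 6 empty → index 6.
Insert 212: h=3, slot 3 empty → index 3.
Insert 851: h=4, slot 4 occupied → index 5.
Insert 389: h=4, slots 4,5,6,7 occupied → index 8.
Insert 532: h=4, slots 4,5,6,7,8 occupied → index 9.
Table: [∅, ∅, ∅, 212, 488, 851, 996, 271, 389, 532, ∅]
Lookup 135: h=3, probe 3,4,5,6,7,8,9,10 → slot 10 empty, not found.

8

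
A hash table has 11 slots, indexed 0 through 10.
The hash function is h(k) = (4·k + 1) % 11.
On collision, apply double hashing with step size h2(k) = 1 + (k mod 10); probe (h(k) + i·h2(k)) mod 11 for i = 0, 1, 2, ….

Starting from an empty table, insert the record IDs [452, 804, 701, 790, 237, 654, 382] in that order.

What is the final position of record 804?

10

452: h=5 => slot 5
804: h=5, h2=5, probe 5,10 => slot 10
701: h=0 => slot 0
790: h=4 => slot 4
237: h=3 => slot 3
654: h=10, h2=5, probe 10,4,9 => slot 9
382: h=0, h2=3, probe 0,3,6 => slot 6
Table: [701, ∅, ∅, 237, 790, 452, 382, ∅, ∅, 654, 804]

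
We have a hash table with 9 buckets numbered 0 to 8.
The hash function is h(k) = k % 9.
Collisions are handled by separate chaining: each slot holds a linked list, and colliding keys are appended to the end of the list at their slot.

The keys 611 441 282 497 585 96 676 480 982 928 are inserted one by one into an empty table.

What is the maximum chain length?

Insert 611: h=8, bucket 8 empty -> new chain.
Insert 441: h=0, bucket 0 empty -> new chain.
Insert 282: h=3, bucket 3 empty -> new chain.
Insert 497: h=2, bucket 2 empty -> new chain.
Insert 585: h=0, bucket 0 nonempty -> append to chain.
Insert 96: h=6, bucket 6 empty -> new chain.
Insert 676: h=1, bucket 1 empty -> new chain.
Insert 480: h=3, bucket 3 nonempty -> append to chain.
Insert 982: h=1, bucket 1 nonempty -> append to chain.
Insert 928: h=1, bucket 1 nonempty -> append to chain.
Final buckets:
0: 441 -> 585
1: 676 -> 982 -> 928
2: 497
3: 282 -> 480
4: ∅
5: ∅
6: 96
7: ∅
8: 611

3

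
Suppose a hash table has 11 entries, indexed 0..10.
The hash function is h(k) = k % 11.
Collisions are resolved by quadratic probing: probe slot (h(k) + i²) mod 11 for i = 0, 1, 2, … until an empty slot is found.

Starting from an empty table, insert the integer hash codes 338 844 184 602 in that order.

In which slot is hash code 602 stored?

338 hashes to 8; slot 8 is free → place at 8.
844 hashes to 8; 8 taken → place at 9.
184 hashes to 8; 8,9 taken → place at 1.
602 hashes to 8; 8,9,1 taken → place at 6.
Table: [_, 184, _, _, _, _, 602, _, 338, 844, _]

6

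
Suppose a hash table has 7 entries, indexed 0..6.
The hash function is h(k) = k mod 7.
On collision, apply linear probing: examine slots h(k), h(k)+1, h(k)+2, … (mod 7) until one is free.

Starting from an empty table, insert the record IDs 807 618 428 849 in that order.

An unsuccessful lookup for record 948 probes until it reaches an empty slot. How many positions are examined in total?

807: h=2 => slot 2
618: h=2, probe 2,3 => slot 3
428: h=1 => slot 1
849: h=2, probe 2,3,4 => slot 4
Table: [—, 428, 807, 618, 849, —, —]
Lookup 948: h=3, probe 3,4,5 → slot 5 empty, not found.

3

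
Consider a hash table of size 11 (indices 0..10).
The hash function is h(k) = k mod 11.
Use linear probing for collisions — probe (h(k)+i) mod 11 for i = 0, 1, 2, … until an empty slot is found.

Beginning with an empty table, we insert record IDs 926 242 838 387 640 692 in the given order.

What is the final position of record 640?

Insert 926: h=2, slot 2 empty -> index 2.
Insert 242: h=0, slot 0 empty -> index 0.
Insert 838: h=2, slot 2 occupied -> index 3.
Insert 387: h=2, slots 2,3 occupied -> index 4.
Insert 640: h=2, slots 2,3,4 occupied -> index 5.
Insert 692: h=10, slot 10 empty -> index 10.
Table: [242, ∅, 926, 838, 387, 640, ∅, ∅, ∅, ∅, 692]

5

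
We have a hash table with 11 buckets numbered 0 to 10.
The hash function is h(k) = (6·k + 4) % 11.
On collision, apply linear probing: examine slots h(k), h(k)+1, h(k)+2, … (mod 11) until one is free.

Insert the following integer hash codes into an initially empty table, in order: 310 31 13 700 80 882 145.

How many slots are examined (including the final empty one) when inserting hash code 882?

3

Insert 310: h=5, slot 5 empty => index 5.
Insert 31: h=3, slot 3 empty => index 3.
Insert 13: h=5, slot 5 occupied => index 6.
Insert 700: h=2, slot 2 empty => index 2.
Insert 80: h=0, slot 0 empty => index 0.
Insert 882: h=5, slots 5,6 occupied => index 7.
Insert 145: h=5, slots 5,6,7 occupied => index 8.
Table: [80, —, 700, 31, —, 310, 13, 882, 145, —, —]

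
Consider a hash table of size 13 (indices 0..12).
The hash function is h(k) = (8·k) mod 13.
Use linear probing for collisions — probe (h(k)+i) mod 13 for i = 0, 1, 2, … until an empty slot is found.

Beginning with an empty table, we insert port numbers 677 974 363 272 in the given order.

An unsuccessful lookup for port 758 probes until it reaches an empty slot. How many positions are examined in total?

4

677 hashes to 8; slot 8 is free => place at 8.
974 hashes to 5; slot 5 is free => place at 5.
363 hashes to 5; 5 taken => place at 6.
272 hashes to 5; 5,6 taken => place at 7.
Table: [-, -, -, -, -, 974, 363, 272, 677, -, -, -, -]
Lookup 758: h=6, probe 6,7,8,9 → slot 9 empty, not found.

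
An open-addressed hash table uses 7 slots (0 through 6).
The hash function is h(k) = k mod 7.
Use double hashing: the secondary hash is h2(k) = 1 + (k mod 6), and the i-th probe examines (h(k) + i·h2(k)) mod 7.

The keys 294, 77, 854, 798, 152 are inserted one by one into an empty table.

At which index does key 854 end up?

294 hashes to 0; slot 0 is free => place at 0.
77 hashes to 0, h2=6; 0 taken => place at 6.
854 hashes to 0, h2=3; 0 taken => place at 3.
798 hashes to 0, h2=1; 0 taken => place at 1.
152 hashes to 5; slot 5 is free => place at 5.
Table: [294, 798, —, 854, —, 152, 77]

3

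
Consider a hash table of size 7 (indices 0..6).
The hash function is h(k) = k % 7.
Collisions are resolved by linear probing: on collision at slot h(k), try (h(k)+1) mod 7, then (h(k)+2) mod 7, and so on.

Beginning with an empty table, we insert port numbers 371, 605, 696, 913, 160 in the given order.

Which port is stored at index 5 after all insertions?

Insert 371: h=0, slot 0 empty -> index 0.
Insert 605: h=3, slot 3 empty -> index 3.
Insert 696: h=3, slot 3 occupied -> index 4.
Insert 913: h=3, slots 3,4 occupied -> index 5.
Insert 160: h=6, slot 6 empty -> index 6.
Table: [371, ., ., 605, 696, 913, 160]

913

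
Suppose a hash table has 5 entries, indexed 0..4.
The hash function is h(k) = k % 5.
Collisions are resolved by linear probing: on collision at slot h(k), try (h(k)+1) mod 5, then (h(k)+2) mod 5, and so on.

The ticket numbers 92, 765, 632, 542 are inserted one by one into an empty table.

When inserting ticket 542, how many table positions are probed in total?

3

92: h=2 → slot 2
765: h=0 → slot 0
632: h=2, probe 2,3 → slot 3
542: h=2, probe 2,3,4 → slot 4
Table: [765, —, 92, 632, 542]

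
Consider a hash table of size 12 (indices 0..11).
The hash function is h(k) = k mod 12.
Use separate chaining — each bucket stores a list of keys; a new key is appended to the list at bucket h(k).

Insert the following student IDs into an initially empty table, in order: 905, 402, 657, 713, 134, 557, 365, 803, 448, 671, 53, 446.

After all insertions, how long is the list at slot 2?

Insert 905: h=5, bucket 5 empty -> new chain.
Insert 402: h=6, bucket 6 empty -> new chain.
Insert 657: h=9, bucket 9 empty -> new chain.
Insert 713: h=5, bucket 5 nonempty -> append to chain.
Insert 134: h=2, bucket 2 empty -> new chain.
Insert 557: h=5, bucket 5 nonempty -> append to chain.
Insert 365: h=5, bucket 5 nonempty -> append to chain.
Insert 803: h=11, bucket 11 empty -> new chain.
Insert 448: h=4, bucket 4 empty -> new chain.
Insert 671: h=11, bucket 11 nonempty -> append to chain.
Insert 53: h=5, bucket 5 nonempty -> append to chain.
Insert 446: h=2, bucket 2 nonempty -> append to chain.
Final buckets:
0: —
1: —
2: 134 -> 446
3: —
4: 448
5: 905 -> 713 -> 557 -> 365 -> 53
6: 402
7: —
8: —
9: 657
10: —
11: 803 -> 671

2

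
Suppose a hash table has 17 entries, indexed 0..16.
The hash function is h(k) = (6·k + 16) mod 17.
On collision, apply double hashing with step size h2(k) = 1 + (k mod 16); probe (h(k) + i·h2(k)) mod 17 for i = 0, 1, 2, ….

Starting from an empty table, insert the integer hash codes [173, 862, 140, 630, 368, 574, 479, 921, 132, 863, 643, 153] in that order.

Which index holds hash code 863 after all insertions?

Insert 173: h=0, slot 0 empty => index 0.
Insert 862: h=3, slot 3 empty => index 3.
Insert 140: h=6, slot 6 empty => index 6.
Insert 630: h=5, slot 5 empty => index 5.
Insert 368: h=14, slot 14 empty => index 14.
Insert 574: h=9, slot 9 empty => index 9.
Insert 479: h=0, h2=16, slot 0 occupied => index 16.
Insert 921: h=0, h2=10, slot 0 occupied => index 10.
Insert 132: h=9, h2=5, slots 9,14 occupied => index 2.
Insert 863: h=9, h2=16, slot 9 occupied => index 8.
Insert 643: h=15, slot 15 empty => index 15.
Insert 153: h=16, h2=10, slots 16,9,2 occupied => index 12.
Table: [173, ., 132, 862, ., 630, 140, ., 863, 574, 921, ., 153, ., 368, 643, 479]

8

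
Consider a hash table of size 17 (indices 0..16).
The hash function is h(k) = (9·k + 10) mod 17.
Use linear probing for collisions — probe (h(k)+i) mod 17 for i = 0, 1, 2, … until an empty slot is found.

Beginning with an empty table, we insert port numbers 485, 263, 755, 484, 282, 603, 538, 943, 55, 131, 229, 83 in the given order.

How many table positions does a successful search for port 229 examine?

7

485 hashes to 6; slot 6 is free -> place at 6.
263 hashes to 14; slot 14 is free -> place at 14.
755 hashes to 5; slot 5 is free -> place at 5.
484 hashes to 14; 14 taken -> place at 15.
282 hashes to 15; 15 taken -> place at 16.
603 hashes to 14; 14,15,16 taken -> place at 0.
538 hashes to 7; slot 7 is free -> place at 7.
943 hashes to 14; 14,15,16,0 taken -> place at 1.
55 hashes to 12; slot 12 is free -> place at 12.
131 hashes to 16; 16,0,1 taken -> place at 2.
229 hashes to 14; 14,15,16,0,1,2 taken -> place at 3.
83 hashes to 9; slot 9 is free -> place at 9.
Table: [603, 943, 131, 229, _, 755, 485, 538, _, 83, _, _, 55, _, 263, 484, 282]
Lookup 229: h=14, probe 14,15,16,0,1,2,3 → found at 3.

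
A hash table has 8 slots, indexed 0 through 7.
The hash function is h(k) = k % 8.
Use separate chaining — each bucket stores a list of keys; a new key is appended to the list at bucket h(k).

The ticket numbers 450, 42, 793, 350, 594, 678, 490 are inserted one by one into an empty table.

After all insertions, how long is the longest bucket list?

4

450 → bucket 2
42 → bucket 2 (collision)
793 → bucket 1
350 → bucket 6
594 → bucket 2 (collision)
678 → bucket 6 (collision)
490 → bucket 2 (collision)
Final buckets:
0: _
1: 793
2: 450 -> 42 -> 594 -> 490
3: _
4: _
5: _
6: 350 -> 678
7: _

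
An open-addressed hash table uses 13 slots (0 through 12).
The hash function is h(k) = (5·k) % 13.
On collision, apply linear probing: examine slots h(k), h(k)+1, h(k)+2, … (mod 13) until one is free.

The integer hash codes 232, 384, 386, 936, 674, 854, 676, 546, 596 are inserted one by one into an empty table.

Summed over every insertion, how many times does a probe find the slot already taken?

232: h=3 -> slot 3
384: h=9 -> slot 9
386: h=6 -> slot 6
936: h=0 -> slot 0
674: h=3, probe 3,4 -> slot 4
854: h=6, probe 6,7 -> slot 7
676: h=0, probe 0,1 -> slot 1
546: h=0, probe 0,1,2 -> slot 2
596: h=3, probe 3,4,5 -> slot 5
Table: [936, 676, 546, 232, 674, 596, 386, 854, —, 384, —, —, —]

7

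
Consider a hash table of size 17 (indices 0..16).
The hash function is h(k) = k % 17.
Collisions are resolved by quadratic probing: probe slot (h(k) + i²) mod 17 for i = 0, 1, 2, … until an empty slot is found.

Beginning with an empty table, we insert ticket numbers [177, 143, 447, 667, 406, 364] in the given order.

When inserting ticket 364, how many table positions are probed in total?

3

177: h=7 -> slot 7
143: h=7, probe 7,8 -> slot 8
447: h=5 -> slot 5
667: h=4 -> slot 4
406: h=15 -> slot 15
364: h=7, probe 7,8,11 -> slot 11
Table: [., ., ., ., 667, 447, ., 177, 143, ., ., 364, ., ., ., 406, .]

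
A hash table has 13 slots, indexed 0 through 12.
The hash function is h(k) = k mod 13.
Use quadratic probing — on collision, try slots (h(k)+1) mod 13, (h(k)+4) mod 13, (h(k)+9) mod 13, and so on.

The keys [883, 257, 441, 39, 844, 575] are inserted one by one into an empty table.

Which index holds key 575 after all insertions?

883 hashes to 12; slot 12 is free → place at 12.
257 hashes to 10; slot 10 is free → place at 10.
441 hashes to 12; 12 taken → place at 0.
39 hashes to 0; 0 taken → place at 1.
844 hashes to 12; 12,0 taken → place at 3.
575 hashes to 3; 3 taken → place at 4.
Table: [441, 39, ∅, 844, 575, ∅, ∅, ∅, ∅, ∅, 257, ∅, 883]

4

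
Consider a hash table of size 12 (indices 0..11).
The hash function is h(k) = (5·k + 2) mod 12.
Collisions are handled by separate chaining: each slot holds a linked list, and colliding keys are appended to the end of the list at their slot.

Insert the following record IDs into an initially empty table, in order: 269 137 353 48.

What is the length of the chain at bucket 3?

269 → bucket 3
137 → bucket 3 (collision)
353 → bucket 3 (collision)
48 → bucket 2
Final buckets:
0: ∅
1: ∅
2: 48
3: 269 -> 137 -> 353
4: ∅
5: ∅
6: ∅
7: ∅
8: ∅
9: ∅
10: ∅
11: ∅

3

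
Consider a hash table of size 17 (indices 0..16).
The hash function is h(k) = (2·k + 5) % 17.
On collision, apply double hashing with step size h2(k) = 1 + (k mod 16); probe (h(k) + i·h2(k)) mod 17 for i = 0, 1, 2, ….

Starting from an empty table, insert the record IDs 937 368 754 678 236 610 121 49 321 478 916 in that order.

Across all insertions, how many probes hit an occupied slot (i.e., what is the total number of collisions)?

937: h=9 → slot 9
368: h=10 → slot 10
754: h=0 → slot 0
678: h=1 → slot 1
236: h=1, h2=13, probe 1,14 → slot 14
610: h=1, h2=3, probe 1,4 → slot 4
121: h=9, h2=10, probe 9,2 → slot 2
49: h=1, h2=2, probe 1,3 → slot 3
321: h=1, h2=2, probe 1,3,5 → slot 5
478: h=9, h2=15, probe 9,7 → slot 7
916: h=1, h2=5, probe 1,6 → slot 6
Table: [754, 678, 121, 49, 610, 321, 916, 478, -, 937, 368, -, -, -, 236, -, -]

8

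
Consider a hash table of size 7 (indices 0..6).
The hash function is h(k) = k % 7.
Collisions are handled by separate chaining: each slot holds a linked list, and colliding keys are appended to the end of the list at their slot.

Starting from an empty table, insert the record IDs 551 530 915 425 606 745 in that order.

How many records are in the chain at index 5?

4

Insert 551: h=5, bucket 5 empty -> new chain.
Insert 530: h=5, bucket 5 nonempty -> append to chain.
Insert 915: h=5, bucket 5 nonempty -> append to chain.
Insert 425: h=5, bucket 5 nonempty -> append to chain.
Insert 606: h=4, bucket 4 empty -> new chain.
Insert 745: h=3, bucket 3 empty -> new chain.
Final buckets:
0: -
1: -
2: -
3: 745
4: 606
5: 551 -> 530 -> 915 -> 425
6: -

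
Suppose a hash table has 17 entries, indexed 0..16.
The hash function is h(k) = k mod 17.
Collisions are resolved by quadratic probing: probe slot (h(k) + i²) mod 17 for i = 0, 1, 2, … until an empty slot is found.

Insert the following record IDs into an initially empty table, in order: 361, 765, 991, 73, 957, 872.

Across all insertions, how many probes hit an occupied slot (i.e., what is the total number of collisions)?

6

361 hashes to 4; slot 4 is free -> place at 4.
765 hashes to 0; slot 0 is free -> place at 0.
991 hashes to 5; slot 5 is free -> place at 5.
73 hashes to 5; 5 taken -> place at 6.
957 hashes to 5; 5,6 taken -> place at 9.
872 hashes to 5; 5,6,9 taken -> place at 14.
Table: [765, ., ., ., 361, 991, 73, ., ., 957, ., ., ., ., 872, ., .]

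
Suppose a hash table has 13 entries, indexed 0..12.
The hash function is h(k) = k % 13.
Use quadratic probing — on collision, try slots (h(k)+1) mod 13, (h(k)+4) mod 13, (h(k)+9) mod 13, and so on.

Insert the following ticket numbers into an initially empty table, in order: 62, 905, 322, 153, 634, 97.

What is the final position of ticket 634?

Insert 62: h=10, slot 10 empty → index 10.
Insert 905: h=8, slot 8 empty → index 8.
Insert 322: h=10, slot 10 occupied → index 11.
Insert 153: h=10, slots 10,11 occupied → index 1.
Insert 634: h=10, slots 10,11,1 occupied → index 6.
Insert 97: h=6, slot 6 occupied → index 7.
Table: [∅, 153, ∅, ∅, ∅, ∅, 634, 97, 905, ∅, 62, 322, ∅]

6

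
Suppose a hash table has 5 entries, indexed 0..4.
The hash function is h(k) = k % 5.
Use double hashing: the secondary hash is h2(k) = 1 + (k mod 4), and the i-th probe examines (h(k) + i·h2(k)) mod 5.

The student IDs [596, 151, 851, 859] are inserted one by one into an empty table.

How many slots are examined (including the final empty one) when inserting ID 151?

596: h=1 -> slot 1
151: h=1, h2=4, probe 1,0 -> slot 0
851: h=1, h2=4, probe 1,0,4 -> slot 4
859: h=4, h2=4, probe 4,3 -> slot 3
Table: [151, 596, ∅, 859, 851]

2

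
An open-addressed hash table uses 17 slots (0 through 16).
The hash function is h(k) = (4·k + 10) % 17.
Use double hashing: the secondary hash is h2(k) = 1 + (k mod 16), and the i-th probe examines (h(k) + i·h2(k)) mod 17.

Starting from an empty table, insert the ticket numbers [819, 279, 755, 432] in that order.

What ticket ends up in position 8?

819 hashes to 5; slot 5 is free -> place at 5.
279 hashes to 4; slot 4 is free -> place at 4.
755 hashes to 4, h2=4; 4 taken -> place at 8.
432 hashes to 4, h2=1; 4,5 taken -> place at 6.
Table: [-, -, -, -, 279, 819, 432, -, 755, -, -, -, -, -, -, -, -]

755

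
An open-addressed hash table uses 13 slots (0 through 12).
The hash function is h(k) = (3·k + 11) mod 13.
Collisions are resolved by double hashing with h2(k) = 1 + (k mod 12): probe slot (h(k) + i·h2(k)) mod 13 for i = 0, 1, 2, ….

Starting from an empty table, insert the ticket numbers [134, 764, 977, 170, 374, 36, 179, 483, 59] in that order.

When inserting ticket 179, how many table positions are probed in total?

Insert 134: h=10, slot 10 empty -> index 10.
Insert 764: h=2, slot 2 empty -> index 2.
Insert 977: h=4, slot 4 empty -> index 4.
Insert 170: h=1, slot 1 empty -> index 1.
Insert 374: h=2, h2=3, slot 2 occupied -> index 5.
Insert 36: h=2, h2=1, slot 2 occupied -> index 3.
Insert 179: h=2, h2=12, slots 2,1 occupied -> index 0.
Insert 483: h=4, h2=4, slot 4 occupied -> index 8.
Insert 59: h=6, slot 6 empty -> index 6.
Table: [179, 170, 764, 36, 977, 374, 59, ∅, 483, ∅, 134, ∅, ∅]

3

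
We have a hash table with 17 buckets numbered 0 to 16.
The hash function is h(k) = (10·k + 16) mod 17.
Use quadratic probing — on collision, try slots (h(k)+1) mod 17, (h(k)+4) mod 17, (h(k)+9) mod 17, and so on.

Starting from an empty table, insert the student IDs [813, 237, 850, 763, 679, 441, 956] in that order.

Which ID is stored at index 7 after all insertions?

813 hashes to 3; slot 3 is free → place at 3.
237 hashes to 6; slot 6 is free → place at 6.
850 hashes to 16; slot 16 is free → place at 16.
763 hashes to 13; slot 13 is free → place at 13.
679 hashes to 6; 6 taken → place at 7.
441 hashes to 6; 6,7 taken → place at 10.
956 hashes to 5; slot 5 is free → place at 5.
Table: [_, _, _, 813, _, 956, 237, 679, _, _, 441, _, _, 763, _, _, 850]

679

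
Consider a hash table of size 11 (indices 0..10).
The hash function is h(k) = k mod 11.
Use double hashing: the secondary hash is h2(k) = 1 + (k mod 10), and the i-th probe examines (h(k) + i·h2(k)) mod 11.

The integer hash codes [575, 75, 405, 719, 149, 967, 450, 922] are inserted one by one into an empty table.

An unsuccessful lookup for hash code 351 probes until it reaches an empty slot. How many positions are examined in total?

Insert 575: h=3, slot 3 empty → index 3.
Insert 75: h=9, slot 9 empty → index 9.
Insert 405: h=9, h2=6, slot 9 occupied → index 4.
Insert 719: h=4, h2=10, slots 4,3 occupied → index 2.
Insert 149: h=6, slot 6 empty → index 6.
Insert 967: h=10, slot 10 empty → index 10.
Insert 450: h=10, h2=1, slot 10 occupied → index 0.
Insert 922: h=9, h2=3, slot 9 occupied → index 1.
Table: [450, 922, 719, 575, 405, —, 149, —, —, 75, 967]
Lookup 351: h=10, h2=2, probe 10,1,3,5 → slot 5 empty, not found.

4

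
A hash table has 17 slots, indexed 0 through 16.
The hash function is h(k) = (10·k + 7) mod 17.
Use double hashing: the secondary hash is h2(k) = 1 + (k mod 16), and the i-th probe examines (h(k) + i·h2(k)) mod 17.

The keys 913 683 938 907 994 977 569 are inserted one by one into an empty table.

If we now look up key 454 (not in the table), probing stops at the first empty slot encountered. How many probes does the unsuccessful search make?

2

913 hashes to 8; slot 8 is free -> place at 8.
683 hashes to 3; slot 3 is free -> place at 3.
938 hashes to 3, h2=11; 3 taken -> place at 14.
907 hashes to 16; slot 16 is free -> place at 16.
994 hashes to 2; slot 2 is free -> place at 2.
977 hashes to 2, h2=2; 2 taken -> place at 4.
569 hashes to 2, h2=10; 2 taken -> place at 12.
Table: [_, _, 994, 683, 977, _, _, _, 913, _, _, _, 569, _, 938, _, 907]
Lookup 454: h=8, h2=7, probe 8,15 → slot 15 empty, not found.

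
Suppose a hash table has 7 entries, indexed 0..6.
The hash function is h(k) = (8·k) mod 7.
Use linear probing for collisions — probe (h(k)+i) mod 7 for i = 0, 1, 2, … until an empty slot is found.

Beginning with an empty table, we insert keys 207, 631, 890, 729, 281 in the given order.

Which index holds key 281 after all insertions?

5

207 hashes to 4; slot 4 is free => place at 4.
631 hashes to 1; slot 1 is free => place at 1.
890 hashes to 1; 1 taken => place at 2.
729 hashes to 1; 1,2 taken => place at 3.
281 hashes to 1; 1,2,3,4 taken => place at 5.
Table: [_, 631, 890, 729, 207, 281, _]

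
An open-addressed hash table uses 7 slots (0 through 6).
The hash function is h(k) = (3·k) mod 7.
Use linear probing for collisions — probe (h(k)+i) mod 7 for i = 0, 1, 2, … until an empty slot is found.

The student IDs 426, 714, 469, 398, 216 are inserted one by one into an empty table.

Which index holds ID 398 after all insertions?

Insert 426: h=4, slot 4 empty -> index 4.
Insert 714: h=0, slot 0 empty -> index 0.
Insert 469: h=0, slot 0 occupied -> index 1.
Insert 398: h=4, slot 4 occupied -> index 5.
Insert 216: h=4, slots 4,5 occupied -> index 6.
Table: [714, 469, _, _, 426, 398, 216]

5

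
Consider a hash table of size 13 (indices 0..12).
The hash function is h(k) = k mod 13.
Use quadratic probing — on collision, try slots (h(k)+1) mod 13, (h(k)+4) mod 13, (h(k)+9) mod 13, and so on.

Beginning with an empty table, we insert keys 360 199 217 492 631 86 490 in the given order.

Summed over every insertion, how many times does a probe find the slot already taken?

360 hashes to 9; slot 9 is free => place at 9.
199 hashes to 4; slot 4 is free => place at 4.
217 hashes to 9; 9 taken => place at 10.
492 hashes to 11; slot 11 is free => place at 11.
631 hashes to 7; slot 7 is free => place at 7.
86 hashes to 8; slot 8 is free => place at 8.
490 hashes to 9; 9,10 taken => place at 0.
Table: [490, -, -, -, 199, -, -, 631, 86, 360, 217, 492, -]

3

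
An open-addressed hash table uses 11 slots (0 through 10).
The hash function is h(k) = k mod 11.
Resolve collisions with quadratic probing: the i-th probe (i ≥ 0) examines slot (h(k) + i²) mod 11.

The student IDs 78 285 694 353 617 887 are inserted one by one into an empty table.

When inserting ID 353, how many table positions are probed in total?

3

Insert 78: h=1, slot 1 empty => index 1.
Insert 285: h=10, slot 10 empty => index 10.
Insert 694: h=1, slot 1 occupied => index 2.
Insert 353: h=1, slots 1,2 occupied => index 5.
Insert 617: h=1, slots 1,2,5,10 occupied => index 6.
Insert 887: h=7, slot 7 empty => index 7.
Table: [_, 78, 694, _, _, 353, 617, 887, _, _, 285]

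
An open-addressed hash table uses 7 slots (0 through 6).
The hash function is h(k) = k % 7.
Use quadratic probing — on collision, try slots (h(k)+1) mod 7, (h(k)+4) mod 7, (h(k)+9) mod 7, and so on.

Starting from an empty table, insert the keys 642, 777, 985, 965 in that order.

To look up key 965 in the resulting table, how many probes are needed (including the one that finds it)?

Insert 642: h=5, slot 5 empty → index 5.
Insert 777: h=0, slot 0 empty → index 0.
Insert 985: h=5, slot 5 occupied → index 6.
Insert 965: h=6, slots 6,0 occupied → index 3.
Table: [777, ∅, ∅, 965, ∅, 642, 985]
Lookup 965: h=6, probe 6,0,3 → found at 3.

3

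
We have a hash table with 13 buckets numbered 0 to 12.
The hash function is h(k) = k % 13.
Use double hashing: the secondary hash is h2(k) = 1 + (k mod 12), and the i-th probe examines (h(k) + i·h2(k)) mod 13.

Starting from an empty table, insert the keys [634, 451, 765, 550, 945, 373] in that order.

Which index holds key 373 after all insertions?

0

634 hashes to 10; slot 10 is free → place at 10.
451 hashes to 9; slot 9 is free → place at 9.
765 hashes to 11; slot 11 is free → place at 11.
550 hashes to 4; slot 4 is free → place at 4.
945 hashes to 9, h2=10; 9 taken → place at 6.
373 hashes to 9, h2=2; 9,11 taken → place at 0.
Table: [373, ∅, ∅, ∅, 550, ∅, 945, ∅, ∅, 451, 634, 765, ∅]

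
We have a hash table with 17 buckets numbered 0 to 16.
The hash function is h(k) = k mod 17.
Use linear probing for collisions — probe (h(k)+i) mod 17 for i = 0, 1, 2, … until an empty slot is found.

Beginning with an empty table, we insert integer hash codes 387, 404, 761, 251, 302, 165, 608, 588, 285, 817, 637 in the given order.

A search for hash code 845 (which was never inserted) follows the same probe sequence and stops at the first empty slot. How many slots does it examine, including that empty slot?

10

Insert 387: h=13, slot 13 empty → index 13.
Insert 404: h=13, slot 13 occupied → index 14.
Insert 761: h=13, slots 13,14 occupied → index 15.
Insert 251: h=13, slots 13,14,15 occupied → index 16.
Insert 302: h=13, slots 13,14,15,16 occupied → index 0.
Insert 165: h=12, slot 12 empty → index 12.
Insert 608: h=13, slots 13,14,15,16,0 occupied → index 1.
Insert 588: h=10, slot 10 empty → index 10.
Insert 285: h=13, slots 13,14,15,16,0,1 occupied → index 2.
Insert 817: h=1, slots 1,2 occupied → index 3.
Insert 637: h=8, slot 8 empty → index 8.
Table: [302, 608, 285, 817, ∅, ∅, ∅, ∅, 637, ∅, 588, ∅, 165, 387, 404, 761, 251]
Lookup 845: h=12, probe 12,13,14,15,16,0,1,2,3,4 → slot 4 empty, not found.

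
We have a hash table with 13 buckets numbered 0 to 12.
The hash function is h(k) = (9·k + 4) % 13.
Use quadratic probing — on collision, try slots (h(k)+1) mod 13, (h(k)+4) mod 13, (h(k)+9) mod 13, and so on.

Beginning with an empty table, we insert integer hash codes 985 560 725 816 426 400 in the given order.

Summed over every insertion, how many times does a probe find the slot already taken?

10

985 hashes to 3; slot 3 is free → place at 3.
560 hashes to 0; slot 0 is free → place at 0.
725 hashes to 3; 3 taken → place at 4.
816 hashes to 3; 3,4 taken → place at 7.
426 hashes to 3; 3,4,7 taken → place at 12.
400 hashes to 3; 3,4,7,12 taken → place at 6.
Table: [560, —, —, 985, 725, —, 400, 816, —, —, —, —, 426]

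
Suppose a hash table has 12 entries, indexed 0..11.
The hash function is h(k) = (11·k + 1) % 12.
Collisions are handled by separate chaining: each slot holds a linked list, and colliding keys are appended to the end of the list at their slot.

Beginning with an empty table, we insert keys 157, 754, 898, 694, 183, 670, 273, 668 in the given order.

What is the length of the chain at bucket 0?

1

Insert 157: h=0, bucket 0 empty -> new chain.
Insert 754: h=3, bucket 3 empty -> new chain.
Insert 898: h=3, bucket 3 nonempty -> append to chain.
Insert 694: h=3, bucket 3 nonempty -> append to chain.
Insert 183: h=10, bucket 10 empty -> new chain.
Insert 670: h=3, bucket 3 nonempty -> append to chain.
Insert 273: h=4, bucket 4 empty -> new chain.
Insert 668: h=5, bucket 5 empty -> new chain.
Final buckets:
0: 157
1: -
2: -
3: 754 -> 898 -> 694 -> 670
4: 273
5: 668
6: -
7: -
8: -
9: -
10: 183
11: -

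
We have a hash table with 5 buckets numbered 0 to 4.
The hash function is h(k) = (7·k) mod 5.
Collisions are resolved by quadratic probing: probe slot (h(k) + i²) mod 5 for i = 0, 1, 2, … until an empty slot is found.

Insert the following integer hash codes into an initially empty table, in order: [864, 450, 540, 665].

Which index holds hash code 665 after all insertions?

4

864 hashes to 3; slot 3 is free => place at 3.
450 hashes to 0; slot 0 is free => place at 0.
540 hashes to 0; 0 taken => place at 1.
665 hashes to 0; 0,1 taken => place at 4.
Table: [450, 540, _, 864, 665]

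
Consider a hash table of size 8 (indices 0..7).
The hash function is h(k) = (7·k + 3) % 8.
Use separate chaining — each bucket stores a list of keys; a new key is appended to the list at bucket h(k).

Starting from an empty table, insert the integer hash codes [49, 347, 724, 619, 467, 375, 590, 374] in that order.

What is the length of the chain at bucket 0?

Insert 49: h=2, bucket 2 empty → new chain.
Insert 347: h=0, bucket 0 empty → new chain.
Insert 724: h=7, bucket 7 empty → new chain.
Insert 619: h=0, bucket 0 nonempty → append to chain.
Insert 467: h=0, bucket 0 nonempty → append to chain.
Insert 375: h=4, bucket 4 empty → new chain.
Insert 590: h=5, bucket 5 empty → new chain.
Insert 374: h=5, bucket 5 nonempty → append to chain.
Final buckets:
0: 347 -> 619 -> 467
1: -
2: 49
3: -
4: 375
5: 590 -> 374
6: -
7: 724

3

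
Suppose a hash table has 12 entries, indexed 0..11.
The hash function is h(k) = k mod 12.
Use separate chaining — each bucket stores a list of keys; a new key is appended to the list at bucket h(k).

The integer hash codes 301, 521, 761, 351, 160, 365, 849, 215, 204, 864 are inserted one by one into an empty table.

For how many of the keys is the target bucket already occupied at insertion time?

Insert 301: h=1, bucket 1 empty -> new chain.
Insert 521: h=5, bucket 5 empty -> new chain.
Insert 761: h=5, bucket 5 nonempty -> append to chain.
Insert 351: h=3, bucket 3 empty -> new chain.
Insert 160: h=4, bucket 4 empty -> new chain.
Insert 365: h=5, bucket 5 nonempty -> append to chain.
Insert 849: h=9, bucket 9 empty -> new chain.
Insert 215: h=11, bucket 11 empty -> new chain.
Insert 204: h=0, bucket 0 empty -> new chain.
Insert 864: h=0, bucket 0 nonempty -> append to chain.
Final buckets:
0: 204 -> 864
1: 301
2: _
3: 351
4: 160
5: 521 -> 761 -> 365
6: _
7: _
8: _
9: 849
10: _
11: 215

3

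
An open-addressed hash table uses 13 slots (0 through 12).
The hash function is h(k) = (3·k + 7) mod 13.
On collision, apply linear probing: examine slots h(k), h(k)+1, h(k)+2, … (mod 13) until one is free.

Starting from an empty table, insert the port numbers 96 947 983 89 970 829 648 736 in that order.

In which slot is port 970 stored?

6

96 hashes to 9; slot 9 is free -> place at 9.
947 hashes to 1; slot 1 is free -> place at 1.
983 hashes to 5; slot 5 is free -> place at 5.
89 hashes to 1; 1 taken -> place at 2.
970 hashes to 5; 5 taken -> place at 6.
829 hashes to 11; slot 11 is free -> place at 11.
648 hashes to 1; 1,2 taken -> place at 3.
736 hashes to 5; 5,6 taken -> place at 7.
Table: [_, 947, 89, 648, _, 983, 970, 736, _, 96, _, 829, _]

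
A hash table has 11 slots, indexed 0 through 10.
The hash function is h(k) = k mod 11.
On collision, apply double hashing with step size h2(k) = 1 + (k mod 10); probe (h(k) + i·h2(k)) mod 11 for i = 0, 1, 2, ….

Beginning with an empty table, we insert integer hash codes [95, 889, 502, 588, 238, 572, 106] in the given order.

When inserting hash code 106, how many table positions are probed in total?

4

95: h=7 → slot 7
889: h=9 → slot 9
502: h=7, h2=3, probe 7,10 → slot 10
588: h=5 → slot 5
238: h=7, h2=9, probe 7,5,3 → slot 3
572: h=0 → slot 0
106: h=7, h2=7, probe 7,3,10,6 → slot 6
Table: [572, —, —, 238, —, 588, 106, 95, —, 889, 502]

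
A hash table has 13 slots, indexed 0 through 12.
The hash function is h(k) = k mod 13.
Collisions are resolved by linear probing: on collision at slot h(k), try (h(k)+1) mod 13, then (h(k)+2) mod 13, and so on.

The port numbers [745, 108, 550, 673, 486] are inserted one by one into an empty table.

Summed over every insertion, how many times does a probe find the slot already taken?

5

Insert 745: h=4, slot 4 empty → index 4.
Insert 108: h=4, slot 4 occupied → index 5.
Insert 550: h=4, slots 4,5 occupied → index 6.
Insert 673: h=10, slot 10 empty → index 10.
Insert 486: h=5, slots 5,6 occupied → index 7.
Table: [-, -, -, -, 745, 108, 550, 486, -, -, 673, -, -]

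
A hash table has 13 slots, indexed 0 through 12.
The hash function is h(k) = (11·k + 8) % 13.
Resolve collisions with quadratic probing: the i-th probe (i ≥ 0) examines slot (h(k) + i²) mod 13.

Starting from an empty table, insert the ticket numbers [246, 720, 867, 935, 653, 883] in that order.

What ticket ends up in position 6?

883

246: h=10 => slot 10
720: h=11 => slot 11
867: h=3 => slot 3
935: h=10, probe 10,11,1 => slot 1
653: h=2 => slot 2
883: h=10, probe 10,11,1,6 => slot 6
Table: [-, 935, 653, 867, -, -, 883, -, -, -, 246, 720, -]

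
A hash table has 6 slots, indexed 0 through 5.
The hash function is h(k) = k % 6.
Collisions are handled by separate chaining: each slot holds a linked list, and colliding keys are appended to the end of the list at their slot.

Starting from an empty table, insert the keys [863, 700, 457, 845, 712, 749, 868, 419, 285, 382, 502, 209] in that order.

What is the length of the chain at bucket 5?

5

Insert 863: h=5, bucket 5 empty → new chain.
Insert 700: h=4, bucket 4 empty → new chain.
Insert 457: h=1, bucket 1 empty → new chain.
Insert 845: h=5, bucket 5 nonempty → append to chain.
Insert 712: h=4, bucket 4 nonempty → append to chain.
Insert 749: h=5, bucket 5 nonempty → append to chain.
Insert 868: h=4, bucket 4 nonempty → append to chain.
Insert 419: h=5, bucket 5 nonempty → append to chain.
Insert 285: h=3, bucket 3 empty → new chain.
Insert 382: h=4, bucket 4 nonempty → append to chain.
Insert 502: h=4, bucket 4 nonempty → append to chain.
Insert 209: h=5, bucket 5 nonempty → append to chain.
Final buckets:
0: ∅
1: 457
2: ∅
3: 285
4: 700 -> 712 -> 868 -> 382 -> 502
5: 863 -> 845 -> 749 -> 419 -> 209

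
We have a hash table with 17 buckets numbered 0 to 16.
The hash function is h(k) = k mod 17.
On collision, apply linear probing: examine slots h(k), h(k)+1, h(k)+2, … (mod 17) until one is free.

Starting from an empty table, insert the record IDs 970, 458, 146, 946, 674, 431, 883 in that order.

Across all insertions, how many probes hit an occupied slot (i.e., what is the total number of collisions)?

970: h=1 => slot 1
458: h=16 => slot 16
146: h=10 => slot 10
946: h=11 => slot 11
674: h=11, probe 11,12 => slot 12
431: h=6 => slot 6
883: h=16, probe 16,0 => slot 0
Table: [883, 970, _, _, _, _, 431, _, _, _, 146, 946, 674, _, _, _, 458]

2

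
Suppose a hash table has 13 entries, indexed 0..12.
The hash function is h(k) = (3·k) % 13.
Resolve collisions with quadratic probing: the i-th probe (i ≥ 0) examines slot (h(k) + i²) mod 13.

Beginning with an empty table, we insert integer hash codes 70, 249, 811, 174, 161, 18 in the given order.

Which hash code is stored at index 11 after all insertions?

70 hashes to 2; slot 2 is free => place at 2.
249 hashes to 6; slot 6 is free => place at 6.
811 hashes to 2; 2 taken => place at 3.
174 hashes to 2; 2,3,6 taken => place at 11.
161 hashes to 2; 2,3,6,11 taken => place at 5.
18 hashes to 2; 2,3,6,11,5 taken => place at 1.
Table: [∅, 18, 70, 811, ∅, 161, 249, ∅, ∅, ∅, ∅, 174, ∅]

174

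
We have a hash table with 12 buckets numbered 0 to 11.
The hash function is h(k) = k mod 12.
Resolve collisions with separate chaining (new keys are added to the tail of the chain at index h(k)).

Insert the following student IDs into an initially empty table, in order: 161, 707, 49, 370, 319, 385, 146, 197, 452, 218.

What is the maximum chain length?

Insert 161: h=5, bucket 5 empty -> new chain.
Insert 707: h=11, bucket 11 empty -> new chain.
Insert 49: h=1, bucket 1 empty -> new chain.
Insert 370: h=10, bucket 10 empty -> new chain.
Insert 319: h=7, bucket 7 empty -> new chain.
Insert 385: h=1, bucket 1 nonempty -> append to chain.
Insert 146: h=2, bucket 2 empty -> new chain.
Insert 197: h=5, bucket 5 nonempty -> append to chain.
Insert 452: h=8, bucket 8 empty -> new chain.
Insert 218: h=2, bucket 2 nonempty -> append to chain.
Final buckets:
0: —
1: 49 -> 385
2: 146 -> 218
3: —
4: —
5: 161 -> 197
6: —
7: 319
8: 452
9: —
10: 370
11: 707

2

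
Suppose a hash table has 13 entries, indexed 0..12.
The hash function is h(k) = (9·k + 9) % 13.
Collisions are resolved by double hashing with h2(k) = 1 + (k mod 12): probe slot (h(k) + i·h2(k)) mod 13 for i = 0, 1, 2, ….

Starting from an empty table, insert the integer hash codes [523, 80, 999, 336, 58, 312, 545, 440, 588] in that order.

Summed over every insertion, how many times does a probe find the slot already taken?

523: h=10 -> slot 10
80: h=1 -> slot 1
999: h=4 -> slot 4
336: h=4, h2=1, probe 4,5 -> slot 5
58: h=11 -> slot 11
312: h=9 -> slot 9
545: h=0 -> slot 0
440: h=4, h2=9, probe 4,0,9,5,1,10,6 -> slot 6
588: h=10, h2=1, probe 10,11,12 -> slot 12
Table: [545, 80, ∅, ∅, 999, 336, 440, ∅, ∅, 312, 523, 58, 588]

9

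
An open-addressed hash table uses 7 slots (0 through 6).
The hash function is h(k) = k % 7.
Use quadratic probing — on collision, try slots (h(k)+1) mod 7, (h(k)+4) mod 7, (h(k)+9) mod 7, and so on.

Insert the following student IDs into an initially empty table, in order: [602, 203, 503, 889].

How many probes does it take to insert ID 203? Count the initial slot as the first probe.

2

602 hashes to 0; slot 0 is free -> place at 0.
203 hashes to 0; 0 taken -> place at 1.
503 hashes to 6; slot 6 is free -> place at 6.
889 hashes to 0; 0,1 taken -> place at 4.
Table: [602, 203, -, -, 889, -, 503]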